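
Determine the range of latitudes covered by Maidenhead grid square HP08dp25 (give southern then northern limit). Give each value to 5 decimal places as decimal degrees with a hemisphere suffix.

68.64583° N, 68.65000° N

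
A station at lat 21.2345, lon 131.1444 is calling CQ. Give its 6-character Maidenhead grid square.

PL51nf

Shift to the Maidenhead origin (180°W, 90°S): lon 311.1444, lat 111.2345.
Field: 311.1444/20 → 15 → P, 111.2345/10 → 11 → L; chars PL.
Square: 11.1444/2 → 5, 1.2345/1 → 1; chars 51.
Subsquare: 1.1444/0.0833333 → 13 → n, 0.2345/0.0416667 → 5 → f; chars nf.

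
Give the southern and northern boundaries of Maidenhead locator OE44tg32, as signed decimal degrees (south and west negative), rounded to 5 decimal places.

Field O=14, E=4: +14·20° lon, +4·10° lat → SW at lon 100°, lat -50°.
Square 4, 4: +4·2° lon, +4·1° lat → SW at lon 108°, lat -46°.
Subsquare t=19, g=6: +19·0.0833333° lon, +6·0.0416667° lat → SW at lon 109.583°, lat -45.75°.
Extended square 3, 2: +3·0.00833333° lon, +2·0.00416667° lat → SW at lon 109.608°, lat -45.7417°.
Cell spans 0.00833333° lon × 0.00416667° lat.
south -45.74167, north -45.73750.

-45.74167, -45.73750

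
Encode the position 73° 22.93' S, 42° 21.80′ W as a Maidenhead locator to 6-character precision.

GB86to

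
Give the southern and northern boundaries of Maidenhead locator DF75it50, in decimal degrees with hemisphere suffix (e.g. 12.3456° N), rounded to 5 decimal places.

34.20833° S, 34.20417° S

Field D=3, F=5: +3·20° lon, +5·10° lat → SW at lon -120°, lat -40°.
Square 7, 5: +7·2° lon, +5·1° lat → SW at lon -106°, lat -35°.
Subsquare i=8, t=19: +8·0.0833333° lon, +19·0.0416667° lat → SW at lon -105.333°, lat -34.2083°.
Extended square 5, 0: +5·0.00833333° lon, +0·0.00416667° lat → SW at lon -105.292°, lat -34.2083°.
Cell spans 0.00833333° lon × 0.00416667° lat.
south 34.20833° S, north 34.20417° S.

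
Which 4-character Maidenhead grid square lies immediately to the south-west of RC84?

RC73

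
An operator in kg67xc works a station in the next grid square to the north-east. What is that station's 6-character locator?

Longitude subsquare x = 23; +1 → 24, wraps to 0 = a, carry into square.
Longitude square 6; +1 → 7.
Latitude subsquare c = 2; +1 → 3 = d.

KG77ad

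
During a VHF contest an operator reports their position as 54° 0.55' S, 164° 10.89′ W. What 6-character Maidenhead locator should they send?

Offset from 180°W / 90°S: lon 15.8185°, lat 35.9908°.
Field: lon ⌊15.8185/20⌋ = 0 → A; lat ⌊35.9908/10⌋ = 3 → D.
Square: lon ⌊15.8185/2⌋ = 7; lat ⌊5.9908/1⌋ = 5.
Subsquare: lon ⌊1.8185/0.0833333⌋ = 21 → v; lat ⌊0.9908/0.0416667⌋ = 23 → x.

AD75vx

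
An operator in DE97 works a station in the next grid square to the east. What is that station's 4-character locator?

EE07

Longitude square 9; +1 → 10, wraps to 0, carry into field.
Longitude field D = 3; +1 → 4 = E.
The latitude characters are unchanged.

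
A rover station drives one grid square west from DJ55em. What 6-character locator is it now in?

DJ55dm

Longitude subsquare e = 4; −1 → 3 = d.
The latitude characters are unchanged.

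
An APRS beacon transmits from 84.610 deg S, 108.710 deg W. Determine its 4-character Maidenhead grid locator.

DA55

Offset from 180°W / 90°S: lon 71.29°, lat 5.39°.
Field: lon ⌊71.29/20⌋ = 3 → D; lat ⌊5.39/10⌋ = 0 → A.
Square: lon ⌊11.29/2⌋ = 5; lat ⌊5.39/1⌋ = 5.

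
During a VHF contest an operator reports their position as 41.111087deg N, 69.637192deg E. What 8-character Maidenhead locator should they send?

MN41tc66

Add 180° to longitude and 90° to latitude: 249.63719, 131.11109.
Field: lon ⌊249.63719/20⌋ = 12 → M; lat ⌊131.11109/10⌋ = 13 → N.
Square: lon ⌊9.63719/2⌋ = 4; lat ⌊1.11109/1⌋ = 1.
Subsquare: lon ⌊1.63719/0.0833333⌋ = 19 → t; lat ⌊0.11109/0.0416667⌋ = 2 → c.
Extended square: lon ⌊0.05386/0.00833333⌋ = 6; lat ⌊0.02775/0.00416667⌋ = 6.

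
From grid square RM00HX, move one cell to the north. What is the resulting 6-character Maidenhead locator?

RM01ha

Latitude subsquare x = 23; +1 → 24, wraps to 0 = a, carry into square.
Latitude square 0; +1 → 1.
The longitude characters are unchanged.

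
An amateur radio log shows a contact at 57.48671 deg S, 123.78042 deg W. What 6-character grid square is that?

CD82cm

Shift to the Maidenhead origin (180°W, 90°S): lon 56.2196, lat 32.5133.
Field (20°×10°, letters A–R): 56.2196/20 → 2 → C, 32.5133/10 → 3 → D; chars CD.
Square (2°×1°, digits 0–9): 16.2196/2 → 8, 2.5133/1 → 2; chars 82.
Subsquare (5′×2.5′, letters a–x): 0.2196/0.0833333 → 2 → c, 0.5133/0.0416667 → 12 → m; chars cm.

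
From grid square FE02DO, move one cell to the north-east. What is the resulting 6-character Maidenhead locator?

FE02ep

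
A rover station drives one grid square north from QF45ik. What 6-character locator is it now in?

QF45il

Latitude subsquare k = 10; +1 → 11 = l.
The longitude characters are unchanged.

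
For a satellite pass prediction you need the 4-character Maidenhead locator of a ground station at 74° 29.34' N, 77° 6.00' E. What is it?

Add 180° to longitude and 90° to latitude: 257.10, 164.49.
Field: 257.10/20 → 12 → M, 164.49/10 → 16 → Q; chars MQ.
Square: 17.10/2 → 8, 4.49/1 → 4; chars 84.

MQ84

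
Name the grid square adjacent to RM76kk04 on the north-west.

RM76jk95

Longitude extended square 0; −1 → -1, wraps to 9, carry into subsquare.
Longitude subsquare k = 10; −1 → 9 = j.
Latitude extended square 4; +1 → 5.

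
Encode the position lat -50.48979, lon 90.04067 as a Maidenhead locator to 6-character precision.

Add 180° to longitude and 90° to latitude: 270.0407, 39.5102.
Field: 270.0407/20 → 13 → N, 39.5102/10 → 3 → D; chars ND.
Square: 10.0407/2 → 5, 9.5102/1 → 9; chars 59.
Subsquare: 0.0407/0.0833333 → 0 → a, 0.5102/0.0416667 → 12 → m; chars am.

ND59am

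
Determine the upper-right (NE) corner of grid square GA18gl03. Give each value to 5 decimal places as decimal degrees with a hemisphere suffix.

81.52500° S, 57.49167° W

Field G=6, A=0: +6·20° lon, +0·10° lat → SW at lon -60°, lat -90°.
Square 1, 8: +1·2° lon, +8·1° lat → SW at lon -58°, lat -82°.
Subsquare g=6, l=11: +6·0.0833333° lon, +11·0.0416667° lat → SW at lon -57.5°, lat -81.5417°.
Extended square 0, 3: +0·0.00833333° lon, +3·0.00416667° lat → SW at lon -57.5°, lat -81.5292°.
Cell spans 0.00833333° lon × 0.00416667° lat. NE corner is SW corner plus one full cell.
latitude 81.52500° S, longitude 57.49167° W.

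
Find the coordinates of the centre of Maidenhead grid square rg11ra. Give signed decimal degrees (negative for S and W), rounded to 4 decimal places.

Field R=17, G=6: +17·20° lon, +6·10° lat → SW at lon 160°, lat -30°.
Square 1, 1: +1·2° lon, +1·1° lat → SW at lon 162°, lat -29°.
Subsquare r=17, a=0: +17·0.0833333° lon, +0·0.0416667° lat → SW at lon 163.417°, lat -29°.
Cell spans 0.0833333° lon × 0.0416667° lat. Centre is SW corner plus half of each.
latitude -28.9792, longitude 163.4583.

-28.9792, 163.4583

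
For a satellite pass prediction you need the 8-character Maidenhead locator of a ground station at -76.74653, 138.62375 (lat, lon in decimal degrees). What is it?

PB93hg40

Add 180° to longitude and 90° to latitude: 318.62375, 13.25347.
Field: lon ⌊318.62375/20⌋ = 15 → P; lat ⌊13.25347/10⌋ = 1 → B.
Square: lon ⌊18.62375/2⌋ = 9; lat ⌊3.25347/1⌋ = 3.
Subsquare: lon ⌊0.62375/0.0833333⌋ = 7 → h; lat ⌊0.25347/0.0416667⌋ = 6 → g.
Extended square: lon ⌊0.04042/0.00833333⌋ = 4; lat ⌊0.00347/0.00416667⌋ = 0.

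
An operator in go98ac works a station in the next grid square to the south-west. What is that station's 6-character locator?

Longitude subsquare a = 0; −1 → -1, wraps to 23 = x, carry into square.
Longitude square 9; −1 → 8.
Latitude subsquare c = 2; −1 → 1 = b.

GO88xb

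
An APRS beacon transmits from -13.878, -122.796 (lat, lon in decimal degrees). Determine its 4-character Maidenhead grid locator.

CH86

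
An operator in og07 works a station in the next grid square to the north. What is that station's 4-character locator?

OG08

Latitude square 7; +1 → 8.
The longitude characters are unchanged.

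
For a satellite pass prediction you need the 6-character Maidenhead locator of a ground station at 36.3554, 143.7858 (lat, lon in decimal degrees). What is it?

QM16vi

Offset from 180°W / 90°S: lon 323.7858°, lat 126.3554°.
Field: lon ⌊323.7858/20⌋ = 16 → Q; lat ⌊126.3554/10⌋ = 12 → M.
Square: lon ⌊3.7858/2⌋ = 1; lat ⌊6.3554/1⌋ = 6.
Subsquare: lon ⌊1.7858/0.0833333⌋ = 21 → v; lat ⌊0.3554/0.0416667⌋ = 8 → i.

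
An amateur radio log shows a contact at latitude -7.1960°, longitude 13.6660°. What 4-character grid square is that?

JI62

Shift to the Maidenhead origin (180°W, 90°S): lon 193.67, lat 82.80.
Field: lon ⌊193.67/20⌋ = 9 → J; lat ⌊82.80/10⌋ = 8 → I.
Square: lon ⌊13.67/2⌋ = 6; lat ⌊2.80/1⌋ = 2.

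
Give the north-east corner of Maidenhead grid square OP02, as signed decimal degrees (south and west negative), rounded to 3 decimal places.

63.000, 102.000

Field O=14, P=15: +14·20° lon, +15·10° lat → SW at lon 100°, lat 60°.
Square 0, 2: +0·2° lon, +2·1° lat → SW at lon 100°, lat 62°.
Cell spans 2° lon × 1° lat. NE corner is SW corner plus one full cell.
latitude 63.000, longitude 102.000.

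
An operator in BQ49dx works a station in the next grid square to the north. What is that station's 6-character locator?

Latitude subsquare x = 23; +1 → 24, wraps to 0 = a, carry into square.
Latitude square 9; +1 → 10, wraps to 0, carry into field.
Latitude field Q = 16; +1 → 17 = R.
The longitude characters are unchanged.

BR40da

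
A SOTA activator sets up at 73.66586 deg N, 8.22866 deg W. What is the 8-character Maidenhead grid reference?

Offset from 180°W / 90°S: lon 171.77134°, lat 163.66586°.
Field: lon ⌊171.77134/20⌋ = 8 → I; lat ⌊163.66586/10⌋ = 16 → Q.
Square: lon ⌊11.77134/2⌋ = 5; lat ⌊3.66586/1⌋ = 3.
Subsquare: lon ⌊1.77134/0.0833333⌋ = 21 → v; lat ⌊0.66586/0.0416667⌋ = 15 → p.
Extended square: lon ⌊0.02134/0.00833333⌋ = 2; lat ⌊0.04086/0.00416667⌋ = 9.

IQ53vp29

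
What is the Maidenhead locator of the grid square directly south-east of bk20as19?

BK20as28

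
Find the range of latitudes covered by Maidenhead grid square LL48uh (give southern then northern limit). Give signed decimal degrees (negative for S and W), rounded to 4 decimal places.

28.2917, 28.3333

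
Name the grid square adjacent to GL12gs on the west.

Longitude subsquare g = 6; −1 → 5 = f.
The latitude characters are unchanged.

GL12fs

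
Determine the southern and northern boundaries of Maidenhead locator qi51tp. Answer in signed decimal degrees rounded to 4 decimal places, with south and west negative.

Field Q=16, I=8: +16·20° lon, +8·10° lat → SW at lon 140°, lat -10°.
Square 5, 1: +5·2° lon, +1·1° lat → SW at lon 150°, lat -9°.
Subsquare t=19, p=15: +19·0.0833333° lon, +15·0.0416667° lat → SW at lon 151.583°, lat -8.375°.
Cell spans 0.0833333° lon × 0.0416667° lat.
south -8.3750, north -8.3333.

-8.3750, -8.3333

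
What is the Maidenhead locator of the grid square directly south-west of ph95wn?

PH95vm

Longitude subsquare w = 22; −1 → 21 = v.
Latitude subsquare n = 13; −1 → 12 = m.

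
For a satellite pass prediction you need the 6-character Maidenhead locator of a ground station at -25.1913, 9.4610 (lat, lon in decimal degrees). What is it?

JG44rt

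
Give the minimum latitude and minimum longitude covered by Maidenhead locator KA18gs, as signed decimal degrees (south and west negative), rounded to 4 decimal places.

-81.2500, 22.5000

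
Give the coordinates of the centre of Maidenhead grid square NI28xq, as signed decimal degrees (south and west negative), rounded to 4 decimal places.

Field N=13, I=8: +13·20° lon, +8·10° lat → SW at lon 80°, lat -10°.
Square 2, 8: +2·2° lon, +8·1° lat → SW at lon 84°, lat -2°.
Subsquare x=23, q=16: +23·0.0833333° lon, +16·0.0416667° lat → SW at lon 85.9167°, lat -1.33333°.
Cell spans 0.0833333° lon × 0.0416667° lat. Centre is SW corner plus half of each.
latitude -1.3125, longitude 85.9583.

-1.3125, 85.9583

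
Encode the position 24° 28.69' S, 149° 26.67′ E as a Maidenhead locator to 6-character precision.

QG45rm

Add 180° to longitude and 90° to latitude: 329.4445, 65.5218.
Field: lon ⌊329.4445/20⌋ = 16 → Q; lat ⌊65.5218/10⌋ = 6 → G.
Square: lon ⌊9.4445/2⌋ = 4; lat ⌊5.5218/1⌋ = 5.
Subsquare: lon ⌊1.4445/0.0833333⌋ = 17 → r; lat ⌊0.5218/0.0416667⌋ = 12 → m.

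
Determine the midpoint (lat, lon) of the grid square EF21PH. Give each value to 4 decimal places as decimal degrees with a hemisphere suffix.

38.6875° S, 94.7083° W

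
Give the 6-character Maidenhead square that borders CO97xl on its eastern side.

Longitude subsquare x = 23; +1 → 24, wraps to 0 = a, carry into square.
Longitude square 9; +1 → 10, wraps to 0, carry into field.
Longitude field C = 2; +1 → 3 = D.
The latitude characters are unchanged.

DO07al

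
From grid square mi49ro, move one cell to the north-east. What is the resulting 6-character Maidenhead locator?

MI49sp

Longitude subsquare r = 17; +1 → 18 = s.
Latitude subsquare o = 14; +1 → 15 = p.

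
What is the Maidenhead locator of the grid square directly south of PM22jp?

Latitude subsquare p = 15; −1 → 14 = o.
The longitude characters are unchanged.

PM22jo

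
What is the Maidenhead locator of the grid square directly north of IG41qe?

IG41qf

Latitude subsquare e = 4; +1 → 5 = f.
The longitude characters are unchanged.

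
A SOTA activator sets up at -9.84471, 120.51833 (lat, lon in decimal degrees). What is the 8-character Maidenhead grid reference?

PI00gd27

Shift to the Maidenhead origin (180°W, 90°S): lon 300.51833, lat 80.15529.
Field: 300.51833/20 → 15 → P, 80.15529/10 → 8 → I; chars PI.
Square: 0.51833/2 → 0, 0.15529/1 → 0; chars 00.
Subsquare: 0.51833/0.0833333 → 6 → g, 0.15529/0.0416667 → 3 → d; chars gd.
Extended square: 0.01833/0.00833333 → 2, 0.03029/0.00416667 → 7; chars 27.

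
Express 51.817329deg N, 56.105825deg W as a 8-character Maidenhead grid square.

GO11wt76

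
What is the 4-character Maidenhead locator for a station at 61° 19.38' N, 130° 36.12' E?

PP51

Offset from 180°W / 90°S: lon 310.60°, lat 151.32°.
Field (20°×10°, letters A–R): lon ⌊310.60/20⌋ = 15 → P; lat ⌊151.32/10⌋ = 15 → P.
Square (2°×1°, digits 0–9): lon ⌊10.60/2⌋ = 5; lat ⌊1.32/1⌋ = 1.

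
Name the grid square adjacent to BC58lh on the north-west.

Longitude subsquare l = 11; −1 → 10 = k.
Latitude subsquare h = 7; +1 → 8 = i.

BC58ki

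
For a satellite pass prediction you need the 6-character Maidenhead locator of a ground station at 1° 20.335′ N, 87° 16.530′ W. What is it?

Shift to the Maidenhead origin (180°W, 90°S): lon 92.7245, lat 91.3389.
Field: lon ⌊92.7245/20⌋ = 4 → E; lat ⌊91.3389/10⌋ = 9 → J.
Square: lon ⌊12.7245/2⌋ = 6; lat ⌊1.3389/1⌋ = 1.
Subsquare: lon ⌊0.7245/0.0833333⌋ = 8 → i; lat ⌊0.3389/0.0416667⌋ = 8 → i.

EJ61ii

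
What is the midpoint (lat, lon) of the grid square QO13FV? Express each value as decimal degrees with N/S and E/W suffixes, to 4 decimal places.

53.8958° N, 142.4583° E

Field Q=16, O=14: +16·20° lon, +14·10° lat → SW at lon 140°, lat 50°.
Square 1, 3: +1·2° lon, +3·1° lat → SW at lon 142°, lat 53°.
Subsquare f=5, v=21: +5·0.0833333° lon, +21·0.0416667° lat → SW at lon 142.417°, lat 53.875°.
Cell spans 0.0833333° lon × 0.0416667° lat. Centre is SW corner plus half of each.
latitude 53.8958° N, longitude 142.4583° E.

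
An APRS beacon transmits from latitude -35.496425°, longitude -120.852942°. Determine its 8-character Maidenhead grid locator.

Shift to the Maidenhead origin (180°W, 90°S): lon 59.14706, lat 54.50357.
Field: 59.14706/20 → 2 → C, 54.50357/10 → 5 → F; chars CF.
Square: 19.14706/2 → 9, 4.50357/1 → 4; chars 94.
Subsquare: 1.14706/0.0833333 → 13 → n, 0.50357/0.0416667 → 12 → m; chars nm.
Extended square: 0.06372/0.00833333 → 7, 0.00357/0.00416667 → 0; chars 70.

CF94nm70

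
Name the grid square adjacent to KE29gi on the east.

KE29hi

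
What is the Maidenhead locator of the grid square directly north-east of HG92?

IG03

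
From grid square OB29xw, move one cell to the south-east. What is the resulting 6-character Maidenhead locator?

OB39av

Longitude subsquare x = 23; +1 → 24, wraps to 0 = a, carry into square.
Longitude square 2; +1 → 3.
Latitude subsquare w = 22; −1 → 21 = v.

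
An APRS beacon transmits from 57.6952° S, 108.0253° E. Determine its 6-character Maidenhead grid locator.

Offset from 180°W / 90°S: lon 288.0253°, lat 32.3048°.
Field: lon ⌊288.0253/20⌋ = 14 → O; lat ⌊32.3048/10⌋ = 3 → D.
Square: lon ⌊8.0253/2⌋ = 4; lat ⌊2.3048/1⌋ = 2.
Subsquare: lon ⌊0.0253/0.0833333⌋ = 0 → a; lat ⌊0.3048/0.0416667⌋ = 7 → h.

OD42ah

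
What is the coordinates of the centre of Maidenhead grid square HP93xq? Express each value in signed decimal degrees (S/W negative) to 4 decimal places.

63.6875, -20.0417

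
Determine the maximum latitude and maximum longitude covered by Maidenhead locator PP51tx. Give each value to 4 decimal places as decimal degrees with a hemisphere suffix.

Field P=15, P=15: +15·20° lon, +15·10° lat → SW at lon 120°, lat 60°.
Square 5, 1: +5·2° lon, +1·1° lat → SW at lon 130°, lat 61°.
Subsquare t=19, x=23: +19·0.0833333° lon, +23·0.0416667° lat → SW at lon 131.583°, lat 61.9583°.
Cell spans 0.0833333° lon × 0.0416667° lat. NE corner is SW corner plus one full cell.
latitude 62.0000° N, longitude 131.6667° E.

62.0000° N, 131.6667° E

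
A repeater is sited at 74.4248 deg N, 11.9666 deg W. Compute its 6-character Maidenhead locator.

IQ44ak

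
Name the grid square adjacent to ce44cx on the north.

CE45ca

Latitude subsquare x = 23; +1 → 24, wraps to 0 = a, carry into square.
Latitude square 4; +1 → 5.
The longitude characters are unchanged.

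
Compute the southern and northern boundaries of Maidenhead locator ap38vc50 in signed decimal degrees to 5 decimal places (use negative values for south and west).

68.08333, 68.08750

Field A=0, P=15: +0·20° lon, +15·10° lat → SW at lon -180°, lat 60°.
Square 3, 8: +3·2° lon, +8·1° lat → SW at lon -174°, lat 68°.
Subsquare v=21, c=2: +21·0.0833333° lon, +2·0.0416667° lat → SW at lon -172.25°, lat 68.0833°.
Extended square 5, 0: +5·0.00833333° lon, +0·0.00416667° lat → SW at lon -172.208°, lat 68.0833°.
Cell spans 0.00833333° lon × 0.00416667° lat.
south 68.08333, north 68.08750.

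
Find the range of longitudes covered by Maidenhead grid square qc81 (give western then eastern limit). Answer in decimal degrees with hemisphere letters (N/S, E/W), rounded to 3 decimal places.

156.000° E, 158.000° E

Field Q=16, C=2: +16·20° lon, +2·10° lat → SW at lon 140°, lat -70°.
Square 8, 1: +8·2° lon, +1·1° lat → SW at lon 156°, lat -69°.
Cell spans 2° lon × 1° lat.
west 156.000° E, east 158.000° E.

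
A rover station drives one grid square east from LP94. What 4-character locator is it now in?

MP04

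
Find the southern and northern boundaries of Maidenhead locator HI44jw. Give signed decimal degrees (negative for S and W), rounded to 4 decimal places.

Field H=7, I=8: +7·20° lon, +8·10° lat → SW at lon -40°, lat -10°.
Square 4, 4: +4·2° lon, +4·1° lat → SW at lon -32°, lat -6°.
Subsquare j=9, w=22: +9·0.0833333° lon, +22·0.0416667° lat → SW at lon -31.25°, lat -5.08333°.
Cell spans 0.0833333° lon × 0.0416667° lat.
south -5.0833, north -5.0417.

-5.0833, -5.0417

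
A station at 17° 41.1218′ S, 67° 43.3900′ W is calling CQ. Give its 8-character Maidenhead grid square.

Shift to the Maidenhead origin (180°W, 90°S): lon 112.27683, lat 72.31464.
Field: 112.27683/20 → 5 → F, 72.31464/10 → 7 → H; chars FH.
Square: 12.27683/2 → 6, 2.31464/1 → 2; chars 62.
Subsquare: 0.27683/0.0833333 → 3 → d, 0.31464/0.0416667 → 7 → h; chars dh.
Extended square: 0.02683/0.00833333 → 3, 0.02297/0.00416667 → 5; chars 35.

FH62dh35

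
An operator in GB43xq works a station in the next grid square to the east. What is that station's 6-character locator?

GB53aq

Longitude subsquare x = 23; +1 → 24, wraps to 0 = a, carry into square.
Longitude square 4; +1 → 5.
The latitude characters are unchanged.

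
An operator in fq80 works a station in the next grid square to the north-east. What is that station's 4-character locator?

FQ91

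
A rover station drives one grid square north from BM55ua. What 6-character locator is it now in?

Latitude subsquare a = 0; +1 → 1 = b.
The longitude characters are unchanged.

BM55ub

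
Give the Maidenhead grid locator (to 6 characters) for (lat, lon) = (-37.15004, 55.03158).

Offset from 180°W / 90°S: lon 235.0316°, lat 52.8500°.
Field (20°×10°, letters A–R): lon ⌊235.0316/20⌋ = 11 → L; lat ⌊52.8500/10⌋ = 5 → F.
Square (2°×1°, digits 0–9): lon ⌊15.0316/2⌋ = 7; lat ⌊2.8500/1⌋ = 2.
Subsquare (5′×2.5′, letters a–x): lon ⌊1.0316/0.0833333⌋ = 12 → m; lat ⌊0.8500/0.0416667⌋ = 20 → u.

LF72mu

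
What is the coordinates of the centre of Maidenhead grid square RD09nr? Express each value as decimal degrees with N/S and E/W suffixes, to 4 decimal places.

Field R=17, D=3: +17·20° lon, +3·10° lat → SW at lon 160°, lat -60°.
Square 0, 9: +0·2° lon, +9·1° lat → SW at lon 160°, lat -51°.
Subsquare n=13, r=17: +13·0.0833333° lon, +17·0.0416667° lat → SW at lon 161.083°, lat -50.2917°.
Cell spans 0.0833333° lon × 0.0416667° lat. Centre is SW corner plus half of each.
latitude 50.2708° S, longitude 161.1250° E.

50.2708° S, 161.1250° E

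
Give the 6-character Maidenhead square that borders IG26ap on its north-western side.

IG16xq

Longitude subsquare a = 0; −1 → -1, wraps to 23 = x, carry into square.
Longitude square 2; −1 → 1.
Latitude subsquare p = 15; +1 → 16 = q.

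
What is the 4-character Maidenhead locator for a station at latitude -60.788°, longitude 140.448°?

QC09

Offset from 180°W / 90°S: lon 320.45°, lat 29.21°.
Field: lon ⌊320.45/20⌋ = 16 → Q; lat ⌊29.21/10⌋ = 2 → C.
Square: lon ⌊0.45/2⌋ = 0; lat ⌊9.21/1⌋ = 9.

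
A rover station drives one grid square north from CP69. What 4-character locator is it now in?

Latitude square 9; +1 → 10, wraps to 0, carry into field.
Latitude field P = 15; +1 → 16 = Q.
The longitude characters are unchanged.

CQ60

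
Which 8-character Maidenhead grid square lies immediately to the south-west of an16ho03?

AN16go92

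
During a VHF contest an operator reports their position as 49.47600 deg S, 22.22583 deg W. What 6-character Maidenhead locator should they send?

HE80vm

Shift to the Maidenhead origin (180°W, 90°S): lon 157.7742, lat 40.5240.
Field (20°×10°, letters A–R): lon ⌊157.7742/20⌋ = 7 → H; lat ⌊40.5240/10⌋ = 4 → E.
Square (2°×1°, digits 0–9): lon ⌊17.7742/2⌋ = 8; lat ⌊0.5240/1⌋ = 0.
Subsquare (5′×2.5′, letters a–x): lon ⌊1.7742/0.0833333⌋ = 21 → v; lat ⌊0.5240/0.0416667⌋ = 12 → m.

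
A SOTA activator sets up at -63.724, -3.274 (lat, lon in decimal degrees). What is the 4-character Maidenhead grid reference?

Add 180° to longitude and 90° to latitude: 176.73, 26.28.
Field: lon ⌊176.73/20⌋ = 8 → I; lat ⌊26.28/10⌋ = 2 → C.
Square: lon ⌊16.73/2⌋ = 8; lat ⌊6.28/1⌋ = 6.

IC86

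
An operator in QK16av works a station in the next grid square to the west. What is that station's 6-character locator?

Longitude subsquare a = 0; −1 → -1, wraps to 23 = x, carry into square.
Longitude square 1; −1 → 0.
The latitude characters are unchanged.

QK06xv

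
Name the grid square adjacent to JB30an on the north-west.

Longitude subsquare a = 0; −1 → -1, wraps to 23 = x, carry into square.
Longitude square 3; −1 → 2.
Latitude subsquare n = 13; +1 → 14 = o.

JB20xo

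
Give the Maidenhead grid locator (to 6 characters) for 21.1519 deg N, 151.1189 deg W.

BL41kd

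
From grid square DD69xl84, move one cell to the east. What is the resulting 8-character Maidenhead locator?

Longitude extended square 8; +1 → 9.
The latitude characters are unchanged.

DD69xl94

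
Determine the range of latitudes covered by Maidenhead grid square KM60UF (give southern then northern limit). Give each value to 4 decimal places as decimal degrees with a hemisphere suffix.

30.2083° N, 30.2500° N

Field K=10, M=12: +10·20° lon, +12·10° lat → SW at lon 20°, lat 30°.
Square 6, 0: +6·2° lon, +0·1° lat → SW at lon 32°, lat 30°.
Subsquare u=20, f=5: +20·0.0833333° lon, +5·0.0416667° lat → SW at lon 33.6667°, lat 30.2083°.
Cell spans 0.0833333° lon × 0.0416667° lat.
south 30.2083° N, north 30.2500° N.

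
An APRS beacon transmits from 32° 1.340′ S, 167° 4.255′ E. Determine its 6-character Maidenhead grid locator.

RF37mx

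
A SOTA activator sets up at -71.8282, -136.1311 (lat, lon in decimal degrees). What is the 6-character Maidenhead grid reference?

Shift to the Maidenhead origin (180°W, 90°S): lon 43.8689, lat 18.1718.
Field: 43.8689/20 → 2 → C, 18.1718/10 → 1 → B; chars CB.
Square: 3.8689/2 → 1, 8.1718/1 → 8; chars 18.
Subsquare: 1.8689/0.0833333 → 22 → w, 0.1718/0.0416667 → 4 → e; chars we.

CB18we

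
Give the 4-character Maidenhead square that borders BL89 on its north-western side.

BM70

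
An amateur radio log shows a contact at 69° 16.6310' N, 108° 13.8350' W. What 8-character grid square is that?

DP59vg26

Shift to the Maidenhead origin (180°W, 90°S): lon 71.76942, lat 159.27718.
Field (20°×10°, letters A–R): lon ⌊71.76942/20⌋ = 3 → D; lat ⌊159.27718/10⌋ = 15 → P.
Square (2°×1°, digits 0–9): lon ⌊11.76942/2⌋ = 5; lat ⌊9.27718/1⌋ = 9.
Subsquare (5′×2.5′, letters a–x): lon ⌊1.76942/0.0833333⌋ = 21 → v; lat ⌊0.27718/0.0416667⌋ = 6 → g.
Extended square (30″×15″, digits 0–9): lon ⌊0.01942/0.00833333⌋ = 2; lat ⌊0.02718/0.00416667⌋ = 6.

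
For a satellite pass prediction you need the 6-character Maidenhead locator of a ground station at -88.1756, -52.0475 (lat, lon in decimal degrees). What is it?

GA31xt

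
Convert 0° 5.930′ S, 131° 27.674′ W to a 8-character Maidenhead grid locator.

Add 180° to longitude and 90° to latitude: 48.53877, 89.90117.
Field: 48.53877/20 → 2 → C, 89.90117/10 → 8 → I; chars CI.
Square: 8.53877/2 → 4, 9.90117/1 → 9; chars 49.
Subsquare: 0.53877/0.0833333 → 6 → g, 0.90117/0.0416667 → 21 → v; chars gv.
Extended square: 0.03877/0.00833333 → 4, 0.02617/0.00416667 → 6; chars 46.

CI49gv46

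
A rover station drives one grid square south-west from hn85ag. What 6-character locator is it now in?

Longitude subsquare a = 0; −1 → -1, wraps to 23 = x, carry into square.
Longitude square 8; −1 → 7.
Latitude subsquare g = 6; −1 → 5 = f.

HN75xf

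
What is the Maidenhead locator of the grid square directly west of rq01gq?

RQ01fq

Longitude subsquare g = 6; −1 → 5 = f.
The latitude characters are unchanged.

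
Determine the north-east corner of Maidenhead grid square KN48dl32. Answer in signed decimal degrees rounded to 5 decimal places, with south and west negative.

48.47083, 28.28333

Field K=10, N=13: +10·20° lon, +13·10° lat → SW at lon 20°, lat 40°.
Square 4, 8: +4·2° lon, +8·1° lat → SW at lon 28°, lat 48°.
Subsquare d=3, l=11: +3·0.0833333° lon, +11·0.0416667° lat → SW at lon 28.25°, lat 48.4583°.
Extended square 3, 2: +3·0.00833333° lon, +2·0.00416667° lat → SW at lon 28.275°, lat 48.4667°.
Cell spans 0.00833333° lon × 0.00416667° lat. NE corner is SW corner plus one full cell.
latitude 48.47083, longitude 28.28333.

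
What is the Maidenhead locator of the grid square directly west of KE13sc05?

KE13rc95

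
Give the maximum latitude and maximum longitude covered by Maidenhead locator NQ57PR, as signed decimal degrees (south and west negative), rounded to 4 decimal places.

77.7500, 91.3333

Field N=13, Q=16: +13·20° lon, +16·10° lat → SW at lon 80°, lat 70°.
Square 5, 7: +5·2° lon, +7·1° lat → SW at lon 90°, lat 77°.
Subsquare p=15, r=17: +15·0.0833333° lon, +17·0.0416667° lat → SW at lon 91.25°, lat 77.7083°.
Cell spans 0.0833333° lon × 0.0416667° lat. NE corner is SW corner plus one full cell.
latitude 77.7500, longitude 91.3333.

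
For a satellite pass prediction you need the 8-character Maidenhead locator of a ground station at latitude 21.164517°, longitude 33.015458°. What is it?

Add 180° to longitude and 90° to latitude: 213.01546, 111.16452.
Field: 213.01546/20 → 10 → K, 111.16452/10 → 11 → L; chars KL.
Square: 13.01546/2 → 6, 1.16452/1 → 1; chars 61.
Subsquare: 1.01546/0.0833333 → 12 → m, 0.16452/0.0416667 → 3 → d; chars md.
Extended square: 0.01546/0.00833333 → 1, 0.03952/0.00416667 → 9; chars 19.

KL61md19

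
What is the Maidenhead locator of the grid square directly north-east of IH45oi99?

Longitude extended square 9; +1 → 10, wraps to 0, carry into subsquare.
Longitude subsquare o = 14; +1 → 15 = p.
Latitude extended square 9; +1 → 10, wraps to 0, carry into subsquare.
Latitude subsquare i = 8; +1 → 9 = j.

IH45pj00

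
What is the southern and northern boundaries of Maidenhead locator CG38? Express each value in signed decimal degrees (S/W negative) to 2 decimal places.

Field C=2, G=6: +2·20° lon, +6·10° lat → SW at lon -140°, lat -30°.
Square 3, 8: +3·2° lon, +8·1° lat → SW at lon -134°, lat -22°.
Cell spans 2° lon × 1° lat.
south -22.00, north -21.00.

-22.00, -21.00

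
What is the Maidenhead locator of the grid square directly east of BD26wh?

BD26xh

Longitude subsquare w = 22; +1 → 23 = x.
The latitude characters are unchanged.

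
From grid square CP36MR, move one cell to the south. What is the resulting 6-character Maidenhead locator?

CP36mq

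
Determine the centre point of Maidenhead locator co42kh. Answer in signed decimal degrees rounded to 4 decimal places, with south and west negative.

Field C=2, O=14: +2·20° lon, +14·10° lat → SW at lon -140°, lat 50°.
Square 4, 2: +4·2° lon, +2·1° lat → SW at lon -132°, lat 52°.
Subsquare k=10, h=7: +10·0.0833333° lon, +7·0.0416667° lat → SW at lon -131.167°, lat 52.2917°.
Cell spans 0.0833333° lon × 0.0416667° lat. Centre is SW corner plus half of each.
latitude 52.3125, longitude -131.1250.

52.3125, -131.1250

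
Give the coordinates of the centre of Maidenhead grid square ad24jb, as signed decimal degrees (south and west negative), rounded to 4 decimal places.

Field A=0, D=3: +0·20° lon, +3·10° lat → SW at lon -180°, lat -60°.
Square 2, 4: +2·2° lon, +4·1° lat → SW at lon -176°, lat -56°.
Subsquare j=9, b=1: +9·0.0833333° lon, +1·0.0416667° lat → SW at lon -175.25°, lat -55.9583°.
Cell spans 0.0833333° lon × 0.0416667° lat. Centre is SW corner plus half of each.
latitude -55.9375, longitude -175.2083.

-55.9375, -175.2083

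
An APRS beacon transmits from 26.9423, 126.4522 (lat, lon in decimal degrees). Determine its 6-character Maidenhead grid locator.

Add 180° to longitude and 90° to latitude: 306.4522, 116.9423.
Field (20°×10°, letters A–R): lon ⌊306.4522/20⌋ = 15 → P; lat ⌊116.9423/10⌋ = 11 → L.
Square (2°×1°, digits 0–9): lon ⌊6.4522/2⌋ = 3; lat ⌊6.9423/1⌋ = 6.
Subsquare (5′×2.5′, letters a–x): lon ⌊0.4522/0.0833333⌋ = 5 → f; lat ⌊0.9423/0.0416667⌋ = 22 → w.

PL36fw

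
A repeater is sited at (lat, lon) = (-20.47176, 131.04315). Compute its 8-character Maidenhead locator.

PG59mm56

Offset from 180°W / 90°S: lon 311.04315°, lat 69.52824°.
Field: lon ⌊311.04315/20⌋ = 15 → P; lat ⌊69.52824/10⌋ = 6 → G.
Square: lon ⌊11.04315/2⌋ = 5; lat ⌊9.52824/1⌋ = 9.
Subsquare: lon ⌊1.04315/0.0833333⌋ = 12 → m; lat ⌊0.52824/0.0416667⌋ = 12 → m.
Extended square: lon ⌊0.04315/0.00833333⌋ = 5; lat ⌊0.02824/0.00416667⌋ = 6.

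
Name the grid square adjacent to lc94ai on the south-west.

LC84xh

Longitude subsquare a = 0; −1 → -1, wraps to 23 = x, carry into square.
Longitude square 9; −1 → 8.
Latitude subsquare i = 8; −1 → 7 = h.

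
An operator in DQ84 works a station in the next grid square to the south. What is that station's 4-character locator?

DQ83

Latitude square 4; −1 → 3.
The longitude characters are unchanged.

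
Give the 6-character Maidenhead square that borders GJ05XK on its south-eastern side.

GJ15aj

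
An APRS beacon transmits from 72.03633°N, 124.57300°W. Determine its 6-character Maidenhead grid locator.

Offset from 180°W / 90°S: lon 55.4270°, lat 162.0363°.
Field: lon ⌊55.4270/20⌋ = 2 → C; lat ⌊162.0363/10⌋ = 16 → Q.
Square: lon ⌊15.4270/2⌋ = 7; lat ⌊2.0363/1⌋ = 2.
Subsquare: lon ⌊1.4270/0.0833333⌋ = 17 → r; lat ⌊0.0363/0.0416667⌋ = 0 → a.

CQ72ra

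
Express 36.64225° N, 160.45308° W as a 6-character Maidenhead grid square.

AM96sp

Shift to the Maidenhead origin (180°W, 90°S): lon 19.5469, lat 126.6422.
Field (20°×10°, letters A–R): 19.5469/20 → 0 → A, 126.6422/10 → 12 → M; chars AM.
Square (2°×1°, digits 0–9): 19.5469/2 → 9, 6.6422/1 → 6; chars 96.
Subsquare (5′×2.5′, letters a–x): 1.5469/0.0833333 → 18 → s, 0.6422/0.0416667 → 15 → p; chars sp.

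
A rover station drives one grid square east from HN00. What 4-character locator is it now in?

HN10

Longitude square 0; +1 → 1.
The latitude characters are unchanged.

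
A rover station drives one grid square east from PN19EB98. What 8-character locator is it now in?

Longitude extended square 9; +1 → 10, wraps to 0, carry into subsquare.
Longitude subsquare e = 4; +1 → 5 = f.
The latitude characters are unchanged.

PN19fb08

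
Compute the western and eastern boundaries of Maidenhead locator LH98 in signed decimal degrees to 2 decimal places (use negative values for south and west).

Field L=11, H=7: +11·20° lon, +7·10° lat → SW at lon 40°, lat -20°.
Square 9, 8: +9·2° lon, +8·1° lat → SW at lon 58°, lat -12°.
Cell spans 2° lon × 1° lat.
west 58.00, east 60.00.

58.00, 60.00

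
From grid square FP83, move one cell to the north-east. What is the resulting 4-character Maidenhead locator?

FP94

Longitude square 8; +1 → 9.
Latitude square 3; +1 → 4.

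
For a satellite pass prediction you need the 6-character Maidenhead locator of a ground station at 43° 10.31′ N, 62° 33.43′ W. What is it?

FN83re

Shift to the Maidenhead origin (180°W, 90°S): lon 117.4428, lat 133.1718.
Field: 117.4428/20 → 5 → F, 133.1718/10 → 13 → N; chars FN.
Square: 17.4428/2 → 8, 3.1718/1 → 3; chars 83.
Subsquare: 1.4428/0.0833333 → 17 → r, 0.1718/0.0416667 → 4 → e; chars re.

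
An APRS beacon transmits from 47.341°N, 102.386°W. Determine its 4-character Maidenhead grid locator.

DN87

Add 180° to longitude and 90° to latitude: 77.61, 137.34.
Field: 77.61/20 → 3 → D, 137.34/10 → 13 → N; chars DN.
Square: 17.61/2 → 8, 7.34/1 → 7; chars 87.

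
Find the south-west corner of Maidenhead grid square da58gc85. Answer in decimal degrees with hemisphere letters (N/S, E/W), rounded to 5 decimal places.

Field D=3, A=0: +3·20° lon, +0·10° lat → SW at lon -120°, lat -90°.
Square 5, 8: +5·2° lon, +8·1° lat → SW at lon -110°, lat -82°.
Subsquare g=6, c=2: +6·0.0833333° lon, +2·0.0416667° lat → SW at lon -109.5°, lat -81.9167°.
Extended square 8, 5: +8·0.00833333° lon, +5·0.00416667° lat → SW at lon -109.433°, lat -81.8958°.
latitude 81.89583° S, longitude 109.43333° W.

81.89583° S, 109.43333° W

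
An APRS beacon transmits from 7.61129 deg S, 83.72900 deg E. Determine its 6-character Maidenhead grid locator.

Shift to the Maidenhead origin (180°W, 90°S): lon 263.7290, lat 82.3887.
Field: lon ⌊263.7290/20⌋ = 13 → N; lat ⌊82.3887/10⌋ = 8 → I.
Square: lon ⌊3.7290/2⌋ = 1; lat ⌊2.3887/1⌋ = 2.
Subsquare: lon ⌊1.7290/0.0833333⌋ = 20 → u; lat ⌊0.3887/0.0416667⌋ = 9 → j.

NI12uj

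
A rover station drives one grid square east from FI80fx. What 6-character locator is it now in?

FI80gx

Longitude subsquare f = 5; +1 → 6 = g.
The latitude characters are unchanged.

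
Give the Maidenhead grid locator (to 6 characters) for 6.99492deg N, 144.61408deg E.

QJ26hx

Add 180° to longitude and 90° to latitude: 324.6141, 96.9949.
Field: 324.6141/20 → 16 → Q, 96.9949/10 → 9 → J; chars QJ.
Square: 4.6141/2 → 2, 6.9949/1 → 6; chars 26.
Subsquare: 0.6141/0.0833333 → 7 → h, 0.9949/0.0416667 → 23 → x; chars hx.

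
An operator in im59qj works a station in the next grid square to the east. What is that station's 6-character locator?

Longitude subsquare q = 16; +1 → 17 = r.
The latitude characters are unchanged.

IM59rj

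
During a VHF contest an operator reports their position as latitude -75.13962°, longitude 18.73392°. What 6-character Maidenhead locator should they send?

JB94iu

Shift to the Maidenhead origin (180°W, 90°S): lon 198.7339, lat 14.8604.
Field: lon ⌊198.7339/20⌋ = 9 → J; lat ⌊14.8604/10⌋ = 1 → B.
Square: lon ⌊18.7339/2⌋ = 9; lat ⌊4.8604/1⌋ = 4.
Subsquare: lon ⌊0.7339/0.0833333⌋ = 8 → i; lat ⌊0.8604/0.0416667⌋ = 20 → u.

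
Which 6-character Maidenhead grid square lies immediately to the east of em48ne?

Longitude subsquare n = 13; +1 → 14 = o.
The latitude characters are unchanged.

EM48oe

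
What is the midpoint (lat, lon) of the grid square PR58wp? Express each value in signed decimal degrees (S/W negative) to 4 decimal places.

88.6458, 131.8750

Field P=15, R=17: +15·20° lon, +17·10° lat → SW at lon 120°, lat 80°.
Square 5, 8: +5·2° lon, +8·1° lat → SW at lon 130°, lat 88°.
Subsquare w=22, p=15: +22·0.0833333° lon, +15·0.0416667° lat → SW at lon 131.833°, lat 88.625°.
Cell spans 0.0833333° lon × 0.0416667° lat. Centre is SW corner plus half of each.
latitude 88.6458, longitude 131.8750.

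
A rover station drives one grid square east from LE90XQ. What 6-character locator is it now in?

ME00aq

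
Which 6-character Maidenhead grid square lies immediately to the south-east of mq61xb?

MQ71aa

Longitude subsquare x = 23; +1 → 24, wraps to 0 = a, carry into square.
Longitude square 6; +1 → 7.
Latitude subsquare b = 1; −1 → 0 = a.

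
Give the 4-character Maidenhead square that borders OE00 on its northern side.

OE01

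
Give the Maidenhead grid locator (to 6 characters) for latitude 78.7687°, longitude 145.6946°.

QQ28us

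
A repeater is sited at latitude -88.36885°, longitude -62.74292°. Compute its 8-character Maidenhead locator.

FA81pp01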